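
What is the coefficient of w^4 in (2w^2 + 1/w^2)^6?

General term: C(6,j)·(2w^2)^j·(1/w^2)^(6-j), with w-exponent 2j − 2(6−j) = 4j − 12.
Set 4j − 12 = 4: j = 4.
C(6,4) = 15; 2^4 = 16; 1^2 = 1.
Coefficient = 15 · 16 · 1 = 240.

240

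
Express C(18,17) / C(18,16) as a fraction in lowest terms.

C(n,k+1)/C(n,k) = (n−k)/(k+1) = (18−16)/(16+1) = 2/17.

2/17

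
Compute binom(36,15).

5567902560

C(36,15) = (36·35·34·33·32·31·30·29·28·27·26·25·24·23·22) / 15! = 7281003461233582080000 / 1307674368000 = 5567902560.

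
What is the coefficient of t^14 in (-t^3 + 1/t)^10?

General term: C(10,j)·(-t^3)^j·(1/t)^(10-j), with t-exponent 3j − 1(10−j) = 4j − 10.
Set 4j − 10 = 14: j = 6.
C(10,6) = 210; (-1)^6 = 1; 1^4 = 1.
Coefficient = 210 · 1 · 1 = 210.

210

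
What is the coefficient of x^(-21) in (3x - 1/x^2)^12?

-36

General term: C(12,j)·(3x)^j·(-1/x^2)^(12-j), with x-exponent 1j − 2(12−j) = 3j − 24.
Set 3j − 24 = -21: j = 1.
C(12,1) = 12; 3^1 = 3; (-1)^11 = -1.
Coefficient = 12 · 3 · (-1) = -36.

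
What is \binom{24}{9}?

C(24,9) = (24·23·22·21·20·19·18·17·16) / 9! = 474467051520 / 362880 = 1307504.

1307504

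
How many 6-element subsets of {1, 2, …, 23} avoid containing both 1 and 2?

All 6-subsets: C(23,6) = 100947. Those containing both fixed elements: C(21,4) = 5985.
100947 − 5985 = 94962.

94962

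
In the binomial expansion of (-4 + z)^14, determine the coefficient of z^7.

-56229888

The general term is C(14,j)·(-4)^j·(z)^(14-j); the z^7 term has j = 7.
C(14,7) = 3432.
Coefficient = C(14,7) · (-4)^7 = 3432 · (-16384) = -56229888.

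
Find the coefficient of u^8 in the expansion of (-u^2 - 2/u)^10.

3360

General term: C(10,j)·(-u^2)^j·(-2/u)^(10-j), with u-exponent 2j − 1(10−j) = 3j − 10.
Set 3j − 10 = 8: j = 6.
C(10,6) = 210; (-1)^6 = 1; (-2)^4 = 16.
Coefficient = 210 · 1 · 16 = 3360.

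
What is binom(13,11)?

C(13,11) = C(13,2) by symmetry.
C(13,2) = (13·12) / 2! = 156 / 2 = 78.

78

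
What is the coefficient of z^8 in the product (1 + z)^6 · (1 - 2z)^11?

Coefficient of z^8 = Σ_{j} C(6,j)·1^j·C(11,8-j)·(-2)^(8-j) for j from 0 to 6.
= 42240 + (-253440) + 443520 + (-295680) + 79200 + (-7920) + 220 = 8140.

8140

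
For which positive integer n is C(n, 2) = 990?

n(n−1)/2 = 990 ⇒ n(n−1) = 1980. Since 45·44 = 1980, n = 45.

45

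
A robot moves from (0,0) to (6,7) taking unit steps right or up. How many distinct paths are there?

Each path is a sequence of 13 steps with 6 rights: C(13,6) = 1716.

1716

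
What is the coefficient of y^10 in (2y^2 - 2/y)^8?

7168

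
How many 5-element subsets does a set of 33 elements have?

C(33,5) = (33·32·31·30·29) / 5! = 28480320 / 120 = 237336.

237336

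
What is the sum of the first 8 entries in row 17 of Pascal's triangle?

41226

1 + 17 + 136 + 680 + 2380 + 6188 + 12376 + 19448 = 41226.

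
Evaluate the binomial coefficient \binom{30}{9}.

C(30,9) = (30·29·28·27·26·25·24·23·22) / 9! = 5191778592000 / 362880 = 14307150.

14307150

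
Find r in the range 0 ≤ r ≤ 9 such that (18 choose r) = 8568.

5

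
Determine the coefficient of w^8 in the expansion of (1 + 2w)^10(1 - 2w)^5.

Coefficient of w^8 = Σ_{j} C(10,j)·2^j·C(5,8-j)·(-2)^(8-j) for j from 3 to 8.
= (-30720) + 268800 + (-645120) + 537600 + (-153600) + 11520 = -11520.

-11520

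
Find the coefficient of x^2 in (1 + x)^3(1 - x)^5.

Coefficient of x^2 = Σ_{j} C(3,j)·1^j·C(5,2-j)·(-1)^(2-j) for j from 0 to 2.
= 10 + (-15) + 3 = -2.

-2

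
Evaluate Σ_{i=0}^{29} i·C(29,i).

7784628224

Differentiating (1+x)^29 and setting x=1: Σ i·C(29,i) = 29·2^28 = 7784628224.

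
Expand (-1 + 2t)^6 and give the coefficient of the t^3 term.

-160

The general term is C(6,j)·(-1)^j·(2t)^(6-j); the t^3 term has j = 3.
C(6,3) = 20.
Coefficient = C(6,3) · (-1)^3 · 2^3 = 20 · (-1) · 8 = -160.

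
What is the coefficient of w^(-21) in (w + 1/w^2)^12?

General term: C(12,j)·(w)^j·(1/w^2)^(12-j), with w-exponent 1j − 2(12−j) = 3j − 24.
Set 3j − 24 = -21: j = 1.
C(12,1) = 12; 1^1 = 1; 1^11 = 1.
Coefficient = 12 · 1 · 1 = 12.

12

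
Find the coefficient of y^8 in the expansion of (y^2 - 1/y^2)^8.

28

General term: C(8,j)·(y^2)^j·(-1/y^2)^(8-j), with y-exponent 2j − 2(8−j) = 4j − 16.
Set 4j − 16 = 8: j = 6.
C(8,6) = 28; 1^6 = 1; (-1)^2 = 1.
Coefficient = 28 · 1 · 1 = 28.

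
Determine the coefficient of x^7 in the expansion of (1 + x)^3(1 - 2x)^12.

7920

Coefficient of x^7 = Σ_{j} C(3,j)·1^j·C(12,7-j)·(-2)^(7-j) for j from 0 to 3.
= (-101376) + 177408 + (-76032) + 7920 = 7920.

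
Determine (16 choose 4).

C(16,4) = (16·15·14·13) / 4! = 43680 / 24 = 1820.

1820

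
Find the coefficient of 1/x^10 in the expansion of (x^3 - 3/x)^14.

-22320522

General term: C(14,j)·(x^3)^j·(-3/x)^(14-j), with x-exponent 3j − 1(14−j) = 4j − 14.
Set 4j − 14 = -10: j = 1.
C(14,1) = 14; 1^1 = 1; (-3)^13 = -1594323.
Coefficient = 14 · 1 · (-1594323) = -22320522.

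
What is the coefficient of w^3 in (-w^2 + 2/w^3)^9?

General term: C(9,j)·(-w^2)^j·(2/w^3)^(9-j), with w-exponent 2j − 3(9−j) = 5j − 27.
Set 5j − 27 = 3: j = 6.
C(9,6) = 84; (-1)^6 = 1; 2^3 = 8.
Coefficient = 84 · 1 · 8 = 672.

672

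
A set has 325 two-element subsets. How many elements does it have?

26

n(n−1)/2 = 325 ⇒ n(n−1) = 650. Since 26·25 = 650, n = 26.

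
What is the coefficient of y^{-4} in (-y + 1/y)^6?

-6

General term: C(6,j)·(-y)^j·(1/y)^(6-j), with y-exponent 1j − 1(6−j) = 2j − 6.
Set 2j − 6 = -4: j = 1.
C(6,1) = 6; (-1)^1 = -1; 1^5 = 1.
Coefficient = 6 · (-1) · 1 = -6.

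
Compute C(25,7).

480700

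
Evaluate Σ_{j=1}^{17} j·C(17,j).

1114112

Differentiating (1+x)^17 and setting x=1: Σ j·C(17,j) = 17·2^16 = 1114112.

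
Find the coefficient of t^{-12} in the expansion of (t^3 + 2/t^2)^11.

28160

General term: C(11,j)·(t^3)^j·(2/t^2)^(11-j), with t-exponent 3j − 2(11−j) = 5j − 22.
Set 5j − 22 = -12: j = 2.
C(11,2) = 55; 1^2 = 1; 2^9 = 512.
Coefficient = 55 · 1 · 512 = 28160.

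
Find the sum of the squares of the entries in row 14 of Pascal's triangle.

40116600

Σ C(14,k)² is the coefficient of x^14 in (1+x)^14(1+x)^14 = (1+x)^28, i.e. C(28,14) = 40116600.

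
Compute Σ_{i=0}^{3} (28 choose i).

3683

1 + 28 + 378 + 3276 = 3683.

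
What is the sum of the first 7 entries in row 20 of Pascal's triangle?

1 + 20 + 190 + 1140 + 4845 + 15504 + 38760 = 60460.

60460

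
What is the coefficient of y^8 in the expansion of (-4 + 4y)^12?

The general term is C(12,j)·(-4)^j·(4y)^(12-j); the y^8 term has j = 4.
C(12,4) = 495.
Coefficient = C(12,4) · (-4)^4 · 4^8 = 495 · 256 · 65536 = 8304721920.

8304721920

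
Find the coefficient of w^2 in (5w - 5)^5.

The general term is C(5,j)·(5w)^j·(-5)^(5-j); the w^2 term has j = 2.
C(5,2) = 10.
Coefficient = C(5,2) · 5^2 · (-5)^3 = 10 · 25 · (-125) = -31250.

-31250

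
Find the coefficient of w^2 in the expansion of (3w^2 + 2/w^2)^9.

489888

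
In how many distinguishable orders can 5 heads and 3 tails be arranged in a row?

Choose positions for the heads: C(8,5) = 56.

56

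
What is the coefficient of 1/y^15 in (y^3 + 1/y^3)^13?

715

General term: C(13,j)·(y^3)^j·(1/y^3)^(13-j), with y-exponent 3j − 3(13−j) = 6j − 39.
Set 6j − 39 = -15: j = 4.
C(13,4) = 715; 1^4 = 1; 1^9 = 1.
Coefficient = 715 · 1 · 1 = 715.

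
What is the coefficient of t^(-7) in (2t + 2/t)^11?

General term: C(11,j)·(2t)^j·(2/t)^(11-j), with t-exponent 1j − 1(11−j) = 2j − 11.
Set 2j − 11 = -7: j = 2.
C(11,2) = 55; 2^2 = 4; 2^9 = 512.
Coefficient = 55 · 4 · 512 = 112640.

112640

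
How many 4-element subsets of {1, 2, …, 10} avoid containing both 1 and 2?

All 4-subsets: C(10,4) = 210. Those containing both fixed elements: C(8,2) = 28.
210 − 28 = 182.

182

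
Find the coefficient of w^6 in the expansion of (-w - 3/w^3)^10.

General term: C(10,j)·(-w)^j·(-3/w^3)^(10-j), with w-exponent 1j − 3(10−j) = 4j − 30.
Set 4j − 30 = 6: j = 9.
C(10,9) = 10; (-1)^9 = -1; (-3)^1 = -3.
Coefficient = 10 · (-1) · (-3) = 30.

30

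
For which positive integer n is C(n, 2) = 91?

n(n−1)/2 = 91 ⇒ n(n−1) = 182. Since 14·13 = 182, n = 14.

14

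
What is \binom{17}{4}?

2380

C(17,4) = (17·16·15·14) / 4! = 57120 / 24 = 2380.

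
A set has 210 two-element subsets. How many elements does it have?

21

n(n−1)/2 = 210 ⇒ n(n−1) = 420. Since 21·20 = 420, n = 21.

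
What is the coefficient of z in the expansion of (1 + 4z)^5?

20

The general term is C(5,j)·(1)^j·(4z)^(5-j); the z^1 term has j = 4.
C(5,4) = 5.
Coefficient = C(5,4) · 4^1 = 5 · 4 = 20.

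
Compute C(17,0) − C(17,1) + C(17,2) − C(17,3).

-560

The partial alternating sum Σ_{k=0}^{3} (−1)^k C(17,k) = (−1)^3 C(16,3) = -560.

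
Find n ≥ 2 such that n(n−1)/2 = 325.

26

n(n−1)/2 = 325 ⇒ n(n−1) = 650. Since 26·25 = 650, n = 26.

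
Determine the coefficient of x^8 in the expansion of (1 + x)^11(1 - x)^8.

-98

Coefficient of x^8 = Σ_{j} C(11,j)·1^j·C(8,8-j)·(-1)^(8-j) for j from 0 to 8.
= 1 + (-88) + 1540 + (-9240) + 23100 + (-25872) + 12936 + (-2640) + 165 = -98.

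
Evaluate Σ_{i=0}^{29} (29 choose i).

Setting x = 1 in (1+x)^29 gives Σ C(29,i) = 2^29 = 536870912.

536870912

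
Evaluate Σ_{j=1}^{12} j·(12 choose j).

Since j·C(12,j) = 12·C(11,j−1), the sum is 12·2^11 = 12·2048 = 24576.

24576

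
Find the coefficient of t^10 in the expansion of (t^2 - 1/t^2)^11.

General term: C(11,j)·(t^2)^j·(-1/t^2)^(11-j), with t-exponent 2j − 2(11−j) = 4j − 22.
Set 4j − 22 = 10: j = 8.
C(11,8) = 165; 1^8 = 1; (-1)^3 = -1.
Coefficient = 165 · 1 · (-1) = -165.

-165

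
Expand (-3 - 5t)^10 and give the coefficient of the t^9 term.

The general term is C(10,j)·(-3)^j·(-5t)^(10-j); the t^9 term has j = 1.
C(10,1) = 10.
Coefficient = C(10,1) · (-3)^1 · (-5)^9 = 10 · (-3) · (-1953125) = 58593750.

58593750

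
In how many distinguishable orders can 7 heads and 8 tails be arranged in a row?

6435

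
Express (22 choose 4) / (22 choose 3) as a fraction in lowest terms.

19/4

C(n,k+1)/C(n,k) = (n−k)/(k+1) = (22−3)/(3+1) = 19/4.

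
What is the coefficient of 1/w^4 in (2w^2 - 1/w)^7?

14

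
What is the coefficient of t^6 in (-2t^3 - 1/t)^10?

3360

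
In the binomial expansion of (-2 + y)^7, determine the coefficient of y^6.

-14

The general term is C(7,j)·(-2)^j·(y)^(7-j); the y^6 term has j = 1.
C(7,1) = 7.
Coefficient = C(7,1) · (-2)^1 = 7 · (-2) = -14.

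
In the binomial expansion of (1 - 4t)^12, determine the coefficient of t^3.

-14080

The general term is C(12,j)·(1)^j·(-4t)^(12-j); the t^3 term has j = 9.
C(12,9) = 220.
Coefficient = C(12,9) · (-4)^3 = 220 · (-64) = -14080.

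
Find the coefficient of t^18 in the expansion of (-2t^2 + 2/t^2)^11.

22528

General term: C(11,j)·(-2t^2)^j·(2/t^2)^(11-j), with t-exponent 2j − 2(11−j) = 4j − 22.
Set 4j − 22 = 18: j = 10.
C(11,10) = 11; (-2)^10 = 1024; 2^1 = 2.
Coefficient = 11 · 1024 · 2 = 22528.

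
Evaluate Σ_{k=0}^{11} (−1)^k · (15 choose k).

-364

The partial alternating sum Σ_{k=0}^{11} (−1)^k C(15,k) = (−1)^11 C(14,11) = -364.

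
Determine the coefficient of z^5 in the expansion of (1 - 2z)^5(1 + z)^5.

-81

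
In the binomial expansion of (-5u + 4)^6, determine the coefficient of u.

The general term is C(6,j)·(-5u)^j·(4)^(6-j); the u^1 term has j = 1.
C(6,1) = 6.
Coefficient = C(6,1) · (-5)^1 · 4^5 = 6 · (-5) · 1024 = -30720.

-30720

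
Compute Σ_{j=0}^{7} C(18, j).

1 + 18 + 153 + 816 + 3060 + 8568 + 18564 + 31824 = 63004.

63004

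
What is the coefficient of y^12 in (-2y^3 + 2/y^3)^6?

-384

General term: C(6,j)·(-2y^3)^j·(2/y^3)^(6-j), with y-exponent 3j − 3(6−j) = 6j − 18.
Set 6j − 18 = 12: j = 5.
C(6,5) = 6; (-2)^5 = -32; 2^1 = 2.
Coefficient = 6 · (-32) · 2 = -384.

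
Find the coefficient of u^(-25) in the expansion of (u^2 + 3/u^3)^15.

241805655

General term: C(15,j)·(u^2)^j·(3/u^3)^(15-j), with u-exponent 2j − 3(15−j) = 5j − 45.
Set 5j − 45 = -25: j = 4.
C(15,4) = 1365; 1^4 = 1; 3^11 = 177147.
Coefficient = 1365 · 1 · 177147 = 241805655.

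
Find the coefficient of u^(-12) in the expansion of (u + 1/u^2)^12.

General term: C(12,j)·(u)^j·(1/u^2)^(12-j), with u-exponent 1j − 2(12−j) = 3j − 24.
Set 3j − 24 = -12: j = 4.
C(12,4) = 495; 1^4 = 1; 1^8 = 1.
Coefficient = 495 · 1 · 1 = 495.

495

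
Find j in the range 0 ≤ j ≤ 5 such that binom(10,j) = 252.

5

C(10,j) increases on 0 ≤ j ≤ 5. C(10,4) = 210 and C(10,5) = 252, so j = 5.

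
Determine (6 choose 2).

C(6,2) = (6·5) / 2! = 30 / 2 = 15.

15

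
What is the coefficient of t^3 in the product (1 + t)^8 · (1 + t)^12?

1140

Coefficient of t^3 = Σ_{j} C(8,j)·C(12,3-j) for j from 0 to 3.
= 220 + 528 + 336 + 56 = 1140.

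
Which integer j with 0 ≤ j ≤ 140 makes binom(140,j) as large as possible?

C(140,j) is maximized at j = 140/2 = 70.

70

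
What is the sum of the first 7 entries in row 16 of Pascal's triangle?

1 + 16 + 120 + 560 + 1820 + 4368 + 8008 = 14893.

14893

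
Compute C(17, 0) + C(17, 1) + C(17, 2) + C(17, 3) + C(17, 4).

3214

1 + 17 + 136 + 680 + 2380 = 3214.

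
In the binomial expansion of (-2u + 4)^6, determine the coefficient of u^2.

15360

The general term is C(6,j)·(-2u)^j·(4)^(6-j); the u^2 term has j = 2.
C(6,2) = 15.
Coefficient = C(6,2) · (-2)^2 · 4^4 = 15 · 4 · 256 = 15360.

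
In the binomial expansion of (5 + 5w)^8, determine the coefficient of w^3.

21875000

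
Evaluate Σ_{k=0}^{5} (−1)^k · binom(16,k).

-3003

The partial alternating sum Σ_{k=0}^{5} (−1)^k C(16,k) = (−1)^5 C(15,5) = -3003.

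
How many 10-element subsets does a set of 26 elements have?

C(26,10) = (26·25·24·23·22·21·20·19·18·17) / 10! = 19275223968000 / 3628800 = 5311735.

5311735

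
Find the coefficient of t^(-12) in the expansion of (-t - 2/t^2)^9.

-4608

General term: C(9,j)·(-t)^j·(-2/t^2)^(9-j), with t-exponent 1j − 2(9−j) = 3j − 18.
Set 3j − 18 = -12: j = 2.
C(9,2) = 36; (-1)^2 = 1; (-2)^7 = -128.
Coefficient = 36 · 1 · (-128) = -4608.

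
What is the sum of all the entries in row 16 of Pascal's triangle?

65536

The entries of row 16 sum to 2^16 = 65536.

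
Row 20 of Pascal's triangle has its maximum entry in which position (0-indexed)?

10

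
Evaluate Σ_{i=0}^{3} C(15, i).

576

1 + 15 + 105 + 455 = 576.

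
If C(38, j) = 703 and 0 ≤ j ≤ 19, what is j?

C(38,j) increases on 0 ≤ j ≤ 19. C(38,1) = 38 and C(38,2) = 703, so j = 2.

2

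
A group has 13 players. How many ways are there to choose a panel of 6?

1716

This is C(13,6) = 1716.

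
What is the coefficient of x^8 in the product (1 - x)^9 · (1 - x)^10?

Coefficient of x^8 = Σ_{j} C(9,j)·(-1)^j·C(10,8-j)·(-1)^(8-j) for j from 0 to 8.
= 45 + 1080 + 7560 + 21168 + 26460 + 15120 + 3780 + 360 + 9 = 75582.

75582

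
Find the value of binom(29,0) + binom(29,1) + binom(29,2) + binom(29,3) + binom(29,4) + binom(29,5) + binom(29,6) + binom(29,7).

2182396

1 + 29 + 406 + 3654 + 23751 + 118755 + 475020 + 1560780 = 2182396.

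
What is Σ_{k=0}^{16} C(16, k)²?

Σ C(16,k)² is the coefficient of x^16 in (1+x)^16(1+x)^16 = (1+x)^32, i.e. C(32,16) = 601080390.

601080390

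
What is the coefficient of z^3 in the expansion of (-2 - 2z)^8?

The general term is C(8,j)·(-2)^j·(-2z)^(8-j); the z^3 term has j = 5.
C(8,5) = 56.
Coefficient = C(8,5) · (-2)^5 · (-2)^3 = 56 · (-32) · (-8) = 14336.

14336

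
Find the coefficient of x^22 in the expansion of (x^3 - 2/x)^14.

General term: C(14,j)·(x^3)^j·(-2/x)^(14-j), with x-exponent 3j − 1(14−j) = 4j − 14.
Set 4j − 14 = 22: j = 9.
C(14,9) = 2002; 1^9 = 1; (-2)^5 = -32.
Coefficient = 2002 · 1 · (-32) = -64064.

-64064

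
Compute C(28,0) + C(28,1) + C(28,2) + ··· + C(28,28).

Setting x = 1 in (1+x)^28 gives Σ C(28,i) = 2^28 = 268435456.

268435456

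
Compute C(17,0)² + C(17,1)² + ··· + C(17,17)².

2333606220

By Vandermonde's identity, Σ C(17,i)² = C(34,17) = 2333606220.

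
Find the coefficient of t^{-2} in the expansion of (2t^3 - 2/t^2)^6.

960

General term: C(6,j)·(2t^3)^j·(-2/t^2)^(6-j), with t-exponent 3j − 2(6−j) = 5j − 12.
Set 5j − 12 = -2: j = 2.
C(6,2) = 15; 2^2 = 4; (-2)^4 = 16.
Coefficient = 15 · 4 · 16 = 960.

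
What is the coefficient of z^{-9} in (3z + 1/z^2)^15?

General term: C(15,j)·(3z)^j·(1/z^2)^(15-j), with z-exponent 1j − 2(15−j) = 3j − 30.
Set 3j − 30 = -9: j = 7.
C(15,7) = 6435; 3^7 = 2187; 1^8 = 1.
Coefficient = 6435 · 2187 · 1 = 14073345.

14073345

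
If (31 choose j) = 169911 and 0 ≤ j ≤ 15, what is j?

5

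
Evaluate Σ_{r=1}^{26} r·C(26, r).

872415232

Differentiating (1+x)^26 and setting x=1: Σ r·C(26,r) = 26·2^25 = 872415232.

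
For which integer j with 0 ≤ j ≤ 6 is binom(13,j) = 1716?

C(13,j) increases on 0 ≤ j ≤ 6. C(13,5) = 1287 and C(13,6) = 1716, so j = 6.

6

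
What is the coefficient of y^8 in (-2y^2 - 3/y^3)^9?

-41472

General term: C(9,j)·(-2y^2)^j·(-3/y^3)^(9-j), with y-exponent 2j − 3(9−j) = 5j − 27.
Set 5j − 27 = 8: j = 7.
C(9,7) = 36; (-2)^7 = -128; (-3)^2 = 9.
Coefficient = 36 · (-128) · 9 = -41472.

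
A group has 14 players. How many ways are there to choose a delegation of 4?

This is C(14,4) = 1001.

1001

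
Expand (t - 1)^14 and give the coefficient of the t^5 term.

The general term is C(14,j)·(t)^j·(-1)^(14-j); the t^5 term has j = 5.
C(14,5) = 2002.
Coefficient = C(14,5) · (-1)^9 = 2002 · (-1) = -2002.

-2002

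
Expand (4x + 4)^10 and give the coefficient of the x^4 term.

The general term is C(10,j)·(4x)^j·(4)^(10-j); the x^4 term has j = 4.
C(10,4) = 210.
Coefficient = C(10,4) · 4^4 · 4^6 = 210 · 256 · 4096 = 220200960.

220200960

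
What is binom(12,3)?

C(12,3) = (12·11·10) / 3! = 1320 / 6 = 220.

220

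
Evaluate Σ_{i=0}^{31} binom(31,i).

Setting x = 1 in (1+x)^31 gives Σ C(31,i) = 2^31 = 2147483648.

2147483648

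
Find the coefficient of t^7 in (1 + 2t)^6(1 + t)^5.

5500

Coefficient of t^7 = Σ_{j} C(6,j)·2^j·C(5,7-j)·1^(7-j) for j from 2 to 6.
= 60 + 800 + 2400 + 1920 + 320 = 5500.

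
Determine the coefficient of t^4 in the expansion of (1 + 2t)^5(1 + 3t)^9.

Coefficient of t^4 = Σ_{j} C(5,j)·2^j·C(9,4-j)·3^(4-j) for j from 0 to 4.
= 10206 + 22680 + 12960 + 2160 + 80 = 48086.

48086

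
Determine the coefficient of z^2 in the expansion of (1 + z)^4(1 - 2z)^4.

Coefficient of z^2 = Σ_{j} C(4,j)·1^j·C(4,2-j)·(-2)^(2-j) for j from 0 to 2.
= 24 + (-32) + 6 = -2.

-2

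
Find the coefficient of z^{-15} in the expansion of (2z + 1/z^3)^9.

General term: C(9,j)·(2z)^j·(1/z^3)^(9-j), with z-exponent 1j − 3(9−j) = 4j − 27.
Set 4j − 27 = -15: j = 3.
C(9,3) = 84; 2^3 = 8; 1^6 = 1.
Coefficient = 84 · 8 · 1 = 672.

672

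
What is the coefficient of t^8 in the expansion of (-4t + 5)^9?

The general term is C(9,j)·(-4t)^j·(5)^(9-j); the t^8 term has j = 8.
C(9,8) = 9.
Coefficient = C(9,8) · (-4)^8 · 5^1 = 9 · 65536 · 5 = 2949120.

2949120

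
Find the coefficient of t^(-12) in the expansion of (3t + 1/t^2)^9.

General term: C(9,j)·(3t)^j·(1/t^2)^(9-j), with t-exponent 1j − 2(9−j) = 3j − 18.
Set 3j − 18 = -12: j = 2.
C(9,2) = 36; 3^2 = 9; 1^7 = 1.
Coefficient = 36 · 9 · 1 = 324.

324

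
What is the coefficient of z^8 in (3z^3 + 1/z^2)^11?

336798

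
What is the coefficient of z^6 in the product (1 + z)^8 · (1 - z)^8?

Coefficient of z^6 = Σ_{j} C(8,j)·1^j·C(8,6-j)·(-1)^(6-j) for j from 0 to 6.
= 28 + (-448) + 1960 + (-3136) + 1960 + (-448) + 28 = -56.

-56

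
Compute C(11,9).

55

C(11,9) = C(11,2) by symmetry.
C(11,2) = (11·10) / 2! = 110 / 2 = 55.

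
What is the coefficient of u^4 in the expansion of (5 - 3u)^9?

The general term is C(9,j)·(5)^j·(-3u)^(9-j); the u^4 term has j = 5.
C(9,5) = 126.
Coefficient = C(9,5) · 5^5 · (-3)^4 = 126 · 3125 · 81 = 31893750.

31893750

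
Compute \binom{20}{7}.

77520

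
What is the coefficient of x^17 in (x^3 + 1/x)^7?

General term: C(7,j)·(x^3)^j·(1/x)^(7-j), with x-exponent 3j − 1(7−j) = 4j − 7.
Set 4j − 7 = 17: j = 6.
C(7,6) = 7; 1^6 = 1; 1^1 = 1.
Coefficient = 7 · 1 · 1 = 7.

7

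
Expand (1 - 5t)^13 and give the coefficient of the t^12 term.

The general term is C(13,j)·(1)^j·(-5t)^(13-j); the t^12 term has j = 1.
C(13,1) = 13.
Coefficient = C(13,1) · (-5)^12 = 13 · 244140625 = 3173828125.

3173828125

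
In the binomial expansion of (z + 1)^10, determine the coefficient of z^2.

45

The general term is C(10,j)·(z)^j·(1)^(10-j); the z^2 term has j = 2.
C(10,2) = 45.
Coefficient = C(10,2) = 45.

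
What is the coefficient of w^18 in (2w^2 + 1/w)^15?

2795520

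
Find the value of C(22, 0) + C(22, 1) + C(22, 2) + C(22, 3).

1794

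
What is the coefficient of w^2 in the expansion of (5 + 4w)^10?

281250000

The general term is C(10,j)·(5)^j·(4w)^(10-j); the w^2 term has j = 8.
C(10,8) = 45.
Coefficient = C(10,8) · 5^8 · 4^2 = 45 · 390625 · 16 = 281250000.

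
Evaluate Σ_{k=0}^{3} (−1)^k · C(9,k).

-56

The partial alternating sum Σ_{k=0}^{3} (−1)^k C(9,k) = (−1)^3 C(8,3) = -56.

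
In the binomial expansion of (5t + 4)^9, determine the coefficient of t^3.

43008000

The general term is C(9,j)·(5t)^j·(4)^(9-j); the t^3 term has j = 3.
C(9,3) = 84.
Coefficient = C(9,3) · 5^3 · 4^6 = 84 · 125 · 4096 = 43008000.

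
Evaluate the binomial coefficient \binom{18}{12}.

C(18,12) = C(18,6) by symmetry.
C(18,6) = (18·17·16·15·14·13) / 6! = 13366080 / 720 = 18564.

18564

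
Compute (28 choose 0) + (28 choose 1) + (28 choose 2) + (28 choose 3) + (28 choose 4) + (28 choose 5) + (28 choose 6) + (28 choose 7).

1683218

1 + 28 + 378 + 3276 + 20475 + 98280 + 376740 + 1184040 = 1683218.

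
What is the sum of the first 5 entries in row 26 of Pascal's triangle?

1 + 26 + 325 + 2600 + 14950 = 17902.

17902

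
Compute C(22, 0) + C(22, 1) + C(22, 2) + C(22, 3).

1794

1 + 22 + 231 + 1540 = 1794.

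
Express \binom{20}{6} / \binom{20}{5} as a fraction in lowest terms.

5/2

C(n,k+1)/C(n,k) = (n−k)/(k+1) = (20−5)/(5+1) = 15/6 = 5/2.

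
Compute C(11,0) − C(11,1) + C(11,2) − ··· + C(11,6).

210

The partial alternating sum Σ_{k=0}^{6} (−1)^k C(11,k) = (−1)^6 C(10,6) = 210.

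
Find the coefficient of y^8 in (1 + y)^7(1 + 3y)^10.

8156730

Coefficient of y^8 = Σ_{j} C(7,j)·1^j·C(10,8-j)·3^(8-j) for j from 0 to 7.
= 295245 + 1837080 + 3214890 + 2143260 + 595350 + 68040 + 2835 + 30 = 8156730.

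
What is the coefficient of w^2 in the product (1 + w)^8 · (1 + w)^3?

(1 + w)^8(1 + w)^3 = (1 + w)^11, so the coefficient of w^2 is C(11,2)·1^2 = 55·1 = 55.

55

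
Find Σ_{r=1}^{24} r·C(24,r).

Since r·C(24,r) = 24·C(23,r−1), the sum is 24·2^23 = 24·8388608 = 201326592.

201326592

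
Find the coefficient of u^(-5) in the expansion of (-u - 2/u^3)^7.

-280

General term: C(7,j)·(-u)^j·(-2/u^3)^(7-j), with u-exponent 1j − 3(7−j) = 4j − 21.
Set 4j − 21 = -5: j = 4.
C(7,4) = 35; (-1)^4 = 1; (-2)^3 = -8.
Coefficient = 35 · 1 · (-8) = -280.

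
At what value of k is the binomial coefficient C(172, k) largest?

C(172,k) is maximized at k = 172/2 = 86.

86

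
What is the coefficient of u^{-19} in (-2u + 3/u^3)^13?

-270208224

General term: C(13,j)·(-2u)^j·(3/u^3)^(13-j), with u-exponent 1j − 3(13−j) = 4j − 39.
Set 4j − 39 = -19: j = 5.
C(13,5) = 1287; (-2)^5 = -32; 3^8 = 6561.
Coefficient = 1287 · (-32) · 6561 = -270208224.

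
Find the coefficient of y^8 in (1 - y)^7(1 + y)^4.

-11

Coefficient of y^8 = Σ_{j} C(7,j)·(-1)^j·C(4,8-j)·1^(8-j) for j from 4 to 7.
= 35 + (-84) + 42 + (-4) = -11.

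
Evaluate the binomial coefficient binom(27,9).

4686825

C(27,9) = (27·26·25·24·23·22·21·20·19) / 9! = 1700755056000 / 362880 = 4686825.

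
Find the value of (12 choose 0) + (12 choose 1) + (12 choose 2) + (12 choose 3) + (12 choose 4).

794

1 + 12 + 66 + 220 + 495 = 794.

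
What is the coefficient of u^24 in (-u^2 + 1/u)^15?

General term: C(15,j)·(-u^2)^j·(1/u)^(15-j), with u-exponent 2j − 1(15−j) = 3j − 15.
Set 3j − 15 = 24: j = 13.
C(15,13) = 105; (-1)^13 = -1; 1^2 = 1.
Coefficient = 105 · (-1) · 1 = -105.

-105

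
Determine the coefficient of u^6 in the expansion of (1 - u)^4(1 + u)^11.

Coefficient of u^6 = Σ_{j} C(4,j)·(-1)^j·C(11,6-j)·1^(6-j) for j from 0 to 4.
= 462 + (-1848) + 1980 + (-660) + 55 = -11.

-11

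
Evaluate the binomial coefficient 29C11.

C(29,11) = (29·28·27·26·25·24·23·22·21·20·19) / 11! = 1381013105472000 / 39916800 = 34597290.

34597290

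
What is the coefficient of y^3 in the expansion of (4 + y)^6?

1280

The general term is C(6,j)·(4)^j·(y)^(6-j); the y^3 term has j = 3.
C(6,3) = 20.
Coefficient = C(6,3) · 4^3 = 20 · 64 = 1280.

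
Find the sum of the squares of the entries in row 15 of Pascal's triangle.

By Vandermonde's identity, Σ C(15,k)² = C(30,15) = 155117520.

155117520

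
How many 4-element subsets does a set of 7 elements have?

C(7,4) = C(7,3) by symmetry.
C(7,3) = (7·6·5) / 3! = 210 / 6 = 35.

35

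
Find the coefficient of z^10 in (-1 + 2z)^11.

-11264

The general term is C(11,j)·(-1)^j·(2z)^(11-j); the z^10 term has j = 1.
C(11,1) = 11.
Coefficient = C(11,1) · (-1)^1 · 2^10 = 11 · (-1) · 1024 = -11264.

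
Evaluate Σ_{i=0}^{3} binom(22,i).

1 + 22 + 231 + 1540 = 1794.

1794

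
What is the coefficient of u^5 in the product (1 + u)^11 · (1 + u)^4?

(1 + u)^11(1 + u)^4 = (1 + u)^15, so the coefficient of u^5 is C(15,5)·1^5 = 3003·1 = 3003.

3003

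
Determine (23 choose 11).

1352078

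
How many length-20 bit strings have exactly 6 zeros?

Choose the 6 positions: C(20,6) = 38760.

38760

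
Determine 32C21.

129024480

C(32,21) = C(32,11) by symmetry.
C(32,11) = (32·31·30·29·28·27·26·25·24·23·22) / 11! = 5150244363264000 / 39916800 = 129024480.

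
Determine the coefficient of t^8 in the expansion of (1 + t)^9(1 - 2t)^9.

-3519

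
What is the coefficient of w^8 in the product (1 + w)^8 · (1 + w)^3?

(1 + w)^8(1 + w)^3 = (1 + w)^11, so the coefficient of w^8 is C(11,8)·1^8 = 165·1 = 165.

165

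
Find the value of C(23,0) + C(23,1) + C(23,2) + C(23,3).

1 + 23 + 253 + 1771 = 2048.

2048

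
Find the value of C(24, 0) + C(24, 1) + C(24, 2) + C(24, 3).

2325

1 + 24 + 276 + 2024 = 2325.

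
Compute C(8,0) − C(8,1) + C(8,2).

21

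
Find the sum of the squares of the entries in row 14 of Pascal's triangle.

40116600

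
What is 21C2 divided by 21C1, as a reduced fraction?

C(n,k+1)/C(n,k) = (n−k)/(k+1) = (21−1)/(1+1) = 20/2 = 10.

10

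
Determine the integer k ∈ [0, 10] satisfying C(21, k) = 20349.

C(21,k) increases on 0 ≤ k ≤ 10. C(21,4) = 5985 and C(21,5) = 20349, so k = 5.

5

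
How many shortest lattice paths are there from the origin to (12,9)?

293930

Each path is a sequence of 21 steps with 12 rights: C(21,12) = 293930.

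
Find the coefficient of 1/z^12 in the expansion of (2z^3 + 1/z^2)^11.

220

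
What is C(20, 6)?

38760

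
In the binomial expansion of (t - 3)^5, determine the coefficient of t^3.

90

The general term is C(5,j)·(t)^j·(-3)^(5-j); the t^3 term has j = 3.
C(5,3) = 10.
Coefficient = C(5,3) · (-3)^2 = 10 · 9 = 90.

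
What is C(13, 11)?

78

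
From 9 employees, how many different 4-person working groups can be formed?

126

This is C(9,4) = 126.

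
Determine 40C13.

C(40,13) = (40·39·38·37·36·35·34·33·32·31·30·29·28) / 13! = 74931129164795904000 / 6227020800 = 12033222880.

12033222880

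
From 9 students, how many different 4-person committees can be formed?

126

This is C(9,4) = 126.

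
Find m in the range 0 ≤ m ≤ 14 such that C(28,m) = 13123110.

10

C(28,m) increases on 0 ≤ m ≤ 14. C(28,9) = 6906900 and C(28,10) = 13123110, so m = 10.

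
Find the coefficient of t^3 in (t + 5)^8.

The general term is C(8,j)·(t)^j·(5)^(8-j); the t^3 term has j = 3.
C(8,3) = 56.
Coefficient = C(8,3) · 5^5 = 56 · 3125 = 175000.

175000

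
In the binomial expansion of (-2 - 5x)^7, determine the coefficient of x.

The general term is C(7,j)·(-2)^j·(-5x)^(7-j); the x^1 term has j = 6.
C(7,6) = 7.
Coefficient = C(7,6) · (-2)^6 · (-5)^1 = 7 · 64 · (-5) = -2240.

-2240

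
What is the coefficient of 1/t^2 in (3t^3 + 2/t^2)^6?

General term: C(6,j)·(3t^3)^j·(2/t^2)^(6-j), with t-exponent 3j − 2(6−j) = 5j − 12.
Set 5j − 12 = -2: j = 2.
C(6,2) = 15; 3^2 = 9; 2^4 = 16.
Coefficient = 15 · 9 · 16 = 2160.

2160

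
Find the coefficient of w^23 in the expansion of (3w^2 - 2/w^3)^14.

-44641044

General term: C(14,j)·(3w^2)^j·(-2/w^3)^(14-j), with w-exponent 2j − 3(14−j) = 5j − 42.
Set 5j − 42 = 23: j = 13.
C(14,13) = 14; 3^13 = 1594323; (-2)^1 = -2.
Coefficient = 14 · 1594323 · (-2) = -44641044.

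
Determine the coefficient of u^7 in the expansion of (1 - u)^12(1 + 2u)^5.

880

Coefficient of u^7 = Σ_{j} C(12,j)·(-1)^j·C(5,7-j)·2^(7-j) for j from 2 to 7.
= 2112 + (-17600) + 39600 + (-31680) + 9240 + (-792) = 880.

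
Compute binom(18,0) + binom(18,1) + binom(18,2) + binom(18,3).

1 + 18 + 153 + 816 = 988.

988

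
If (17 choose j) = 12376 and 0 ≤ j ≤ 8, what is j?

6

C(17,j) increases on 0 ≤ j ≤ 8. C(17,5) = 6188 and C(17,6) = 12376, so j = 6.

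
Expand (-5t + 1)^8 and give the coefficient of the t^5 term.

-175000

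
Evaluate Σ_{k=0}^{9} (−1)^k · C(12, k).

The partial alternating sum Σ_{k=0}^{9} (−1)^k C(12,k) = (−1)^9 C(11,9) = -55.

-55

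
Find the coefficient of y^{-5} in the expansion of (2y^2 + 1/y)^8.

16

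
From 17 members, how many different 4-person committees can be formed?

2380

This is C(17,4) = 2380.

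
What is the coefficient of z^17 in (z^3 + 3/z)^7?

General term: C(7,j)·(z^3)^j·(3/z)^(7-j), with z-exponent 3j − 1(7−j) = 4j − 7.
Set 4j − 7 = 17: j = 6.
C(7,6) = 7; 1^6 = 1; 3^1 = 3.
Coefficient = 7 · 1 · 3 = 21.

21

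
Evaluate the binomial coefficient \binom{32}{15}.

565722720

C(32,15) = (32·31·30·29·28·27·26·25·24·23·22·21·20·19·18) / 15! = 739781100339240960000 / 1307674368000 = 565722720.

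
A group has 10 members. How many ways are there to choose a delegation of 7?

This is C(10,7) = 120.

120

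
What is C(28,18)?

13123110

C(28,18) = C(28,10) by symmetry.
C(28,10) = (28·27·26·25·24·23·22·21·20·19) / 10! = 47621141568000 / 3628800 = 13123110.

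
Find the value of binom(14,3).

C(14,3) = (14·13·12) / 3! = 2184 / 6 = 364.

364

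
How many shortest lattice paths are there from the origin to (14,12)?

9657700

Each path is a sequence of 26 steps with 14 rights: C(26,14) = 9657700.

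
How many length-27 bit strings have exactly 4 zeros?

17550

Choose the 4 positions: C(27,4) = 17550.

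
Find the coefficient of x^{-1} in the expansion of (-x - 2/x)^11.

-29568

General term: C(11,j)·(-x)^j·(-2/x)^(11-j), with x-exponent 1j − 1(11−j) = 2j − 11.
Set 2j − 11 = -1: j = 5.
C(11,5) = 462; (-1)^5 = -1; (-2)^6 = 64.
Coefficient = 462 · (-1) · 64 = -29568.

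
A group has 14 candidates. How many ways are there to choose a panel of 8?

This is C(14,8) = 3003.

3003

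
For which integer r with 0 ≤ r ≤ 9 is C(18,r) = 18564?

6

C(18,r) increases on 0 ≤ r ≤ 9. C(18,5) = 8568 and C(18,6) = 18564, so r = 6.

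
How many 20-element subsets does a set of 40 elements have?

137846528820

C(40,20) = (40·39·38·37·36·35·34·33·32·31·30·29·28·27·26·25·24·23·22·21) / 20! = 335367096786357081410764800000 / 2432902008176640000 = 137846528820.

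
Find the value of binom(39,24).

C(39,24) = C(39,15) by symmetry.
C(39,15) = (39·38·37·36·35·34·33·32·31·30·29·28·27·26·25) / 15! = 32876032921054202880000 / 1307674368000 = 25140840660.

25140840660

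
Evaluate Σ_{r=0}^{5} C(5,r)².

Σ C(5,r)² is the coefficient of x^5 in (1+x)^5(1+x)^5 = (1+x)^10, i.e. C(10,5) = 252.

252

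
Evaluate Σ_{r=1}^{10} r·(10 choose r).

Since r·C(10,r) = 10·C(9,r−1), the sum is 10·2^9 = 10·512 = 5120.

5120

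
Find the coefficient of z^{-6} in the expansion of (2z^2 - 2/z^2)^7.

-2688

General term: C(7,j)·(2z^2)^j·(-2/z^2)^(7-j), with z-exponent 2j − 2(7−j) = 4j − 14.
Set 4j − 14 = -6: j = 2.
C(7,2) = 21; 2^2 = 4; (-2)^5 = -32.
Coefficient = 21 · 4 · (-32) = -2688.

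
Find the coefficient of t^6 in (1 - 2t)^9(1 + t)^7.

637

Coefficient of t^6 = Σ_{j} C(9,j)·(-2)^j·C(7,6-j)·1^(6-j) for j from 0 to 6.
= 7 + (-378) + 5040 + (-23520) + 42336 + (-28224) + 5376 = 637.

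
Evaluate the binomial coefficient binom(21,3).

1330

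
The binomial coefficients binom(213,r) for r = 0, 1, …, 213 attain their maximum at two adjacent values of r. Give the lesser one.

For odd n = 213, C(213,r) peaks at r = (n−1)/2 and (n+1)/2; the lesser is 106.

106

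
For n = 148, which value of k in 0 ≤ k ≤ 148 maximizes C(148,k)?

74

C(148,k) is maximized at k = 148/2 = 74.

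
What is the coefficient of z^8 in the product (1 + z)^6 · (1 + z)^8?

Coefficient of z^8 = Σ_{j} C(6,j)·C(8,8-j) for j from 0 to 6.
= 1 + 48 + 420 + 1120 + 1050 + 336 + 28 = 3003.

3003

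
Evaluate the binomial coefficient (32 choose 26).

C(32,26) = C(32,6) by symmetry.
C(32,6) = (32·31·30·29·28·27) / 6! = 652458240 / 720 = 906192.

906192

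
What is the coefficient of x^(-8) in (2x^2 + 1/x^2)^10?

General term: C(10,j)·(2x^2)^j·(1/x^2)^(10-j), with x-exponent 2j − 2(10−j) = 4j − 20.
Set 4j − 20 = -8: j = 3.
C(10,3) = 120; 2^3 = 8; 1^7 = 1.
Coefficient = 120 · 8 · 1 = 960.

960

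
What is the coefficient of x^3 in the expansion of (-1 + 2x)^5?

80

The general term is C(5,j)·(-1)^j·(2x)^(5-j); the x^3 term has j = 2.
C(5,2) = 10.
Coefficient = C(5,2) · 2^3 = 10 · 8 = 80.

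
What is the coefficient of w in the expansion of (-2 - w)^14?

114688

The general term is C(14,j)·(-2)^j·(-w)^(14-j); the w^1 term has j = 13.
C(14,13) = 14.
Coefficient = C(14,13) · (-2)^13 · (-1)^1 = 14 · (-8192) · (-1) = 114688.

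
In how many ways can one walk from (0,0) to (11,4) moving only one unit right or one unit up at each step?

1365

Each path is a sequence of 15 steps with 11 rights: C(15,11) = 1365.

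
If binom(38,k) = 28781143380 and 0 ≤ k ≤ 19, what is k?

C(38,k) increases on 0 ≤ k ≤ 19. C(38,16) = 22239974430 and C(38,17) = 28781143380, so k = 17.

17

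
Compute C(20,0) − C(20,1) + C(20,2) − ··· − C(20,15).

The partial alternating sum Σ_{k=0}^{15} (−1)^k C(20,k) = (−1)^15 C(19,15) = -3876.

-3876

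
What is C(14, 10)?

1001

C(14,10) = C(14,4) by symmetry.
C(14,4) = (14·13·12·11) / 4! = 24024 / 24 = 1001.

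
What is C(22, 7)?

170544

C(22,7) = (22·21·20·19·18·17·16) / 7! = 859541760 / 5040 = 170544.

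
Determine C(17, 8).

24310

C(17,8) = (17·16·15·14·13·12·11·10) / 8! = 980179200 / 40320 = 24310.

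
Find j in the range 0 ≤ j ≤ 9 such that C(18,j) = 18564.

6

C(18,j) increases on 0 ≤ j ≤ 9. C(18,5) = 8568 and C(18,6) = 18564, so j = 6.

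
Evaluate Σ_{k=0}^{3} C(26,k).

2952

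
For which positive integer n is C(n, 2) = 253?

n(n−1)/2 = 253 ⇒ n(n−1) = 506. Since 23·22 = 506, n = 23.

23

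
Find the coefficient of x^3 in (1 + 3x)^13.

The general term is C(13,j)·(1)^j·(3x)^(13-j); the x^3 term has j = 10.
C(13,10) = 286.
Coefficient = C(13,10) · 3^3 = 286 · 27 = 7722.

7722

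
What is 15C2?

C(15,2) = (15·14) / 2! = 210 / 2 = 105.

105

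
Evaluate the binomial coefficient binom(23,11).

C(23,11) = (23·22·21·20·19·18·17·16·15·14·13) / 11! = 53970627110400 / 39916800 = 1352078.

1352078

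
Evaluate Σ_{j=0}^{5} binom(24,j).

1 + 24 + 276 + 2024 + 10626 + 42504 = 55455.

55455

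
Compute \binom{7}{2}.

C(7,2) = (7·6) / 2! = 42 / 2 = 21.

21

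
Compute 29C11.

34597290

C(29,11) = (29·28·27·26·25·24·23·22·21·20·19) / 11! = 1381013105472000 / 39916800 = 34597290.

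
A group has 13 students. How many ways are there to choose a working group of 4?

715

This is C(13,4) = 715.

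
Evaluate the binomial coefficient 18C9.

C(18,9) = (18·17·16·15·14·13·12·11·10) / 9! = 17643225600 / 362880 = 48620.

48620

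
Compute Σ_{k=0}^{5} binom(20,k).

1 + 20 + 190 + 1140 + 4845 + 15504 = 21700.

21700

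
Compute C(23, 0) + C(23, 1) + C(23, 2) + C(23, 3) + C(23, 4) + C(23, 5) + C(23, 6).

1 + 23 + 253 + 1771 + 8855 + 33649 + 100947 = 145499.

145499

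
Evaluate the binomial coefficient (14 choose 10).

1001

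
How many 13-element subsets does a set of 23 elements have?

1144066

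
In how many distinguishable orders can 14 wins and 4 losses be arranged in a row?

3060

Choose positions for the wins: C(18,14) = 3060.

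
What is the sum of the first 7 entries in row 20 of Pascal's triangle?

60460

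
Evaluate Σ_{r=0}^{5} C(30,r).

1 + 30 + 435 + 4060 + 27405 + 142506 = 174437.

174437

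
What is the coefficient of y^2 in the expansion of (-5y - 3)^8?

510300

The general term is C(8,j)·(-5y)^j·(-3)^(8-j); the y^2 term has j = 2.
C(8,2) = 28.
Coefficient = C(8,2) · (-5)^2 · (-3)^6 = 28 · 25 · 729 = 510300.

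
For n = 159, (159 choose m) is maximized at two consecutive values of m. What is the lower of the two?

For odd n = 159, C(159,m) peaks at m = (n−1)/2 and (n+1)/2; the lower is 79.

79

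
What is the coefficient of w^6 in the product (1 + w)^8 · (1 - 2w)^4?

Coefficient of w^6 = Σ_{j} C(8,j)·1^j·C(4,6-j)·(-2)^(6-j) for j from 2 to 6.
= 448 + (-1792) + 1680 + (-448) + 28 = -84.

-84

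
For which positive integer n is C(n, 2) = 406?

n(n−1)/2 = 406 ⇒ n(n−1) = 812. Since 29·28 = 812, n = 29.

29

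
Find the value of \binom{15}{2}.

105

C(15,2) = (15·14) / 2! = 210 / 2 = 105.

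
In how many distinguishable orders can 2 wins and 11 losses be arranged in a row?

78

Choose positions for the wins: C(13,2) = 78.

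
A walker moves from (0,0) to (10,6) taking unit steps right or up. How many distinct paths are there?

8008

Each path is a sequence of 16 steps with 10 rights: C(16,10) = 8008.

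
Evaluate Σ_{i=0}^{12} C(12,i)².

Σ C(12,i)² is the coefficient of x^12 in (1+x)^12(1+x)^12 = (1+x)^24, i.e. C(24,12) = 2704156.

2704156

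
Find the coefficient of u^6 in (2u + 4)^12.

242221056

The general term is C(12,j)·(2u)^j·(4)^(12-j); the u^6 term has j = 6.
C(12,6) = 924.
Coefficient = C(12,6) · 2^6 · 4^6 = 924 · 64 · 4096 = 242221056.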